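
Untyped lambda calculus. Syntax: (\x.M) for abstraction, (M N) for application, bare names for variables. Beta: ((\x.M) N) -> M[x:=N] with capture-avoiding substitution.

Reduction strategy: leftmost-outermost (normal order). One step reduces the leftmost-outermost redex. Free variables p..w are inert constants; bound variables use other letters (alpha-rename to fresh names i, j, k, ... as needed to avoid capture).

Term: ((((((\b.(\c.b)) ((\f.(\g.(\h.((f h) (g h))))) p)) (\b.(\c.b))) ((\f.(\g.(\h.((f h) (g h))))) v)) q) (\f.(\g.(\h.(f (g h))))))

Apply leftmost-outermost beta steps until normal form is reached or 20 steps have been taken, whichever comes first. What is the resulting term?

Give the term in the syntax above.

Step 0: ((((((\b.(\c.b)) ((\f.(\g.(\h.((f h) (g h))))) p)) (\b.(\c.b))) ((\f.(\g.(\h.((f h) (g h))))) v)) q) (\f.(\g.(\h.(f (g h))))))
Step 1: (((((\c.((\f.(\g.(\h.((f h) (g h))))) p)) (\b.(\c.b))) ((\f.(\g.(\h.((f h) (g h))))) v)) q) (\f.(\g.(\h.(f (g h))))))
Step 2: (((((\f.(\g.(\h.((f h) (g h))))) p) ((\f.(\g.(\h.((f h) (g h))))) v)) q) (\f.(\g.(\h.(f (g h))))))
Step 3: ((((\g.(\h.((p h) (g h)))) ((\f.(\g.(\h.((f h) (g h))))) v)) q) (\f.(\g.(\h.(f (g h))))))
Step 4: (((\h.((p h) (((\f.(\g.(\h.((f h) (g h))))) v) h))) q) (\f.(\g.(\h.(f (g h))))))
Step 5: (((p q) (((\f.(\g.(\h.((f h) (g h))))) v) q)) (\f.(\g.(\h.(f (g h))))))
Step 6: (((p q) ((\g.(\h.((v h) (g h)))) q)) (\f.(\g.(\h.(f (g h))))))
Step 7: (((p q) (\h.((v h) (q h)))) (\f.(\g.(\h.(f (g h))))))

Answer: (((p q) (\h.((v h) (q h)))) (\f.(\g.(\h.(f (g h))))))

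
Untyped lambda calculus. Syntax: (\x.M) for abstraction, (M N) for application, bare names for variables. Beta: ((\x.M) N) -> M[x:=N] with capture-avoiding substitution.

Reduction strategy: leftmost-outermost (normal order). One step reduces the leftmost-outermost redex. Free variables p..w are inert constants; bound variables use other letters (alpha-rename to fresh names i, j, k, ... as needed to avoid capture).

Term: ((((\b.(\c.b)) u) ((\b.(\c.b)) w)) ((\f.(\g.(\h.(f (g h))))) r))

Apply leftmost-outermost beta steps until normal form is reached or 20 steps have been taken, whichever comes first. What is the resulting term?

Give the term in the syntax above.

Answer: (u (\g.(\h.(r (g h)))))

Derivation:
Step 0: ((((\b.(\c.b)) u) ((\b.(\c.b)) w)) ((\f.(\g.(\h.(f (g h))))) r))
Step 1: (((\c.u) ((\b.(\c.b)) w)) ((\f.(\g.(\h.(f (g h))))) r))
Step 2: (u ((\f.(\g.(\h.(f (g h))))) r))
Step 3: (u (\g.(\h.(r (g h)))))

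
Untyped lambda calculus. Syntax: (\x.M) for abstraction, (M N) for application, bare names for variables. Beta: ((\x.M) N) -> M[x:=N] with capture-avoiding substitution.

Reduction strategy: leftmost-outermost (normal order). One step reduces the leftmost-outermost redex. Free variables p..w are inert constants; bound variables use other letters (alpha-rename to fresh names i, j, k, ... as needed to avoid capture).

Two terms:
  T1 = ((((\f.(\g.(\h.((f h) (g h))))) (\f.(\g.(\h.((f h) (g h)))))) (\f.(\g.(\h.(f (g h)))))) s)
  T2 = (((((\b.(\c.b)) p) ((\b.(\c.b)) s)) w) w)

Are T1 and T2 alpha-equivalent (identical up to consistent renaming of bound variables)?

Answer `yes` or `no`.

Answer: no

Derivation:
Term 1: ((((\f.(\g.(\h.((f h) (g h))))) (\f.(\g.(\h.((f h) (g h)))))) (\f.(\g.(\h.(f (g h)))))) s)
Term 2: (((((\b.(\c.b)) p) ((\b.(\c.b)) s)) w) w)
Alpha-equivalence: compare structure up to binder renaming.
Result: False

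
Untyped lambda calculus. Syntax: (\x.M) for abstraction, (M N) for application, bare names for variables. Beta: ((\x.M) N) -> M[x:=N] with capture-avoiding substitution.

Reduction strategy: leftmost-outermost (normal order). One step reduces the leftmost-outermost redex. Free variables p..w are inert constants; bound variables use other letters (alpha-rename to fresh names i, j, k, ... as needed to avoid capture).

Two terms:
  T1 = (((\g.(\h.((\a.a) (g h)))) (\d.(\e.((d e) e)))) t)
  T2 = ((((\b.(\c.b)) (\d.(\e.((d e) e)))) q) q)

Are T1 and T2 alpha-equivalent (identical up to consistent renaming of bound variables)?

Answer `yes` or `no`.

Term 1: (((\g.(\h.((\a.a) (g h)))) (\d.(\e.((d e) e)))) t)
Term 2: ((((\b.(\c.b)) (\d.(\e.((d e) e)))) q) q)
Alpha-equivalence: compare structure up to binder renaming.
Result: False

Answer: no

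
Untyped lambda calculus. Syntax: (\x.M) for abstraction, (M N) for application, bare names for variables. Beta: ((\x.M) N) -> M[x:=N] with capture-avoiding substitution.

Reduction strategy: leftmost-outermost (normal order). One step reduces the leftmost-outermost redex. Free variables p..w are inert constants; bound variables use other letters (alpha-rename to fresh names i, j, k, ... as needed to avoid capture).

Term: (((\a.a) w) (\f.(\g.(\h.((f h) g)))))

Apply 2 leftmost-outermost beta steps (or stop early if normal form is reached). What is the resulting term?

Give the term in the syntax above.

Answer: (w (\f.(\g.(\h.((f h) g)))))

Derivation:
Step 0: (((\a.a) w) (\f.(\g.(\h.((f h) g)))))
Step 1: (w (\f.(\g.(\h.((f h) g)))))
Step 2: (normal form reached)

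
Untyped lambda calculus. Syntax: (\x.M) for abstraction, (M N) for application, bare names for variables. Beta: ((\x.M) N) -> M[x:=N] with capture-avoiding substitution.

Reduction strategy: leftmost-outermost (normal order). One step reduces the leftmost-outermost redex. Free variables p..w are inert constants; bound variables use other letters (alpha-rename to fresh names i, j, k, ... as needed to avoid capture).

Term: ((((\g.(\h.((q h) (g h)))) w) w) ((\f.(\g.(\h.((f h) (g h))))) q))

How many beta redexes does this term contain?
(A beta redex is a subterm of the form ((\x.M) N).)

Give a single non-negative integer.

Term: ((((\g.(\h.((q h) (g h)))) w) w) ((\f.(\g.(\h.((f h) (g h))))) q))
  Redex: ((\g.(\h.((q h) (g h)))) w)
  Redex: ((\f.(\g.(\h.((f h) (g h))))) q)
Total redexes: 2

Answer: 2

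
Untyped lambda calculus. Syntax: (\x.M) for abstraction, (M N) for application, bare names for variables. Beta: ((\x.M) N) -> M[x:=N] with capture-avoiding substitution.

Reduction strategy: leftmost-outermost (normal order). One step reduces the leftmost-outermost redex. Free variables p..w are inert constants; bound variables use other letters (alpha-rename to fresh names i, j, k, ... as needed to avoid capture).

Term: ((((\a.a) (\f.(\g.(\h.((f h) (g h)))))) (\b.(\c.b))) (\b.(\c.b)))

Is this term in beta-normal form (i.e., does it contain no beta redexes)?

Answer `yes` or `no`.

Answer: no

Derivation:
Term: ((((\a.a) (\f.(\g.(\h.((f h) (g h)))))) (\b.(\c.b))) (\b.(\c.b)))
Found 1 beta redex(es).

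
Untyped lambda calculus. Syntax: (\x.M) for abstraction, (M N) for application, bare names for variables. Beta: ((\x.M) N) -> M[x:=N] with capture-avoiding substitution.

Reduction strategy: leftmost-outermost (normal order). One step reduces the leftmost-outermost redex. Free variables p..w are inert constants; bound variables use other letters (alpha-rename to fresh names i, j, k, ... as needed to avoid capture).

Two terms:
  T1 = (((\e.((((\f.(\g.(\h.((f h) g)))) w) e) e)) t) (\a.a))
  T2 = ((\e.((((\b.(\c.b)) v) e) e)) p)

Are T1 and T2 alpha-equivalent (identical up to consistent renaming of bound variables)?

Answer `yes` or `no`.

Term 1: (((\e.((((\f.(\g.(\h.((f h) g)))) w) e) e)) t) (\a.a))
Term 2: ((\e.((((\b.(\c.b)) v) e) e)) p)
Alpha-equivalence: compare structure up to binder renaming.
Result: False

Answer: no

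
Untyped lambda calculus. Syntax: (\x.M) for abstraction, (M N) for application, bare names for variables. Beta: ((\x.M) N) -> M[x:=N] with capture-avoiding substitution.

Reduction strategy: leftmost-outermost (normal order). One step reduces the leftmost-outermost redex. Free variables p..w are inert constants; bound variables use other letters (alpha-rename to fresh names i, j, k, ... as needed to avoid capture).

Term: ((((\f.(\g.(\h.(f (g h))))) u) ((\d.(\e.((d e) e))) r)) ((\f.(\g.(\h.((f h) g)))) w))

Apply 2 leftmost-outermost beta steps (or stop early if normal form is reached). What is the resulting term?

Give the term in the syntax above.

Step 0: ((((\f.(\g.(\h.(f (g h))))) u) ((\d.(\e.((d e) e))) r)) ((\f.(\g.(\h.((f h) g)))) w))
Step 1: (((\g.(\h.(u (g h)))) ((\d.(\e.((d e) e))) r)) ((\f.(\g.(\h.((f h) g)))) w))
Step 2: ((\h.(u (((\d.(\e.((d e) e))) r) h))) ((\f.(\g.(\h.((f h) g)))) w))

Answer: ((\h.(u (((\d.(\e.((d e) e))) r) h))) ((\f.(\g.(\h.((f h) g)))) w))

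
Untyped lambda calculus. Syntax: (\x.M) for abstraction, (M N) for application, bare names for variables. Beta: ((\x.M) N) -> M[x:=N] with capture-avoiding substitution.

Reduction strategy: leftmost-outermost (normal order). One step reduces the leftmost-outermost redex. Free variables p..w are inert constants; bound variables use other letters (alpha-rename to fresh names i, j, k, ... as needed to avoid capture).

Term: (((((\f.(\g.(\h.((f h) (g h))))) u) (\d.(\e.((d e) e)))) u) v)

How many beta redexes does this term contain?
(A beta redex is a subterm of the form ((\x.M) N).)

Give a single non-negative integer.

Term: (((((\f.(\g.(\h.((f h) (g h))))) u) (\d.(\e.((d e) e)))) u) v)
  Redex: ((\f.(\g.(\h.((f h) (g h))))) u)
Total redexes: 1

Answer: 1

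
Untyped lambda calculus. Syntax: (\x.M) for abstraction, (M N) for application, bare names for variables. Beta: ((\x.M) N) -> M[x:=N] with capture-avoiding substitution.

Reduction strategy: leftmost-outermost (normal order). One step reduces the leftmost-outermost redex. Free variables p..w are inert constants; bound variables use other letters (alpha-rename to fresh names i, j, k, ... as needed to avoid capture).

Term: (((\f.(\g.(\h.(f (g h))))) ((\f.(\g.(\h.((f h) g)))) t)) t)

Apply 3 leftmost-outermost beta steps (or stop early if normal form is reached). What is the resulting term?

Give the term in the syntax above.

Answer: (\h.((\g.(\h.((t h) g))) (t h)))

Derivation:
Step 0: (((\f.(\g.(\h.(f (g h))))) ((\f.(\g.(\h.((f h) g)))) t)) t)
Step 1: ((\g.(\h.(((\f.(\g.(\h.((f h) g)))) t) (g h)))) t)
Step 2: (\h.(((\f.(\g.(\h.((f h) g)))) t) (t h)))
Step 3: (\h.((\g.(\h.((t h) g))) (t h)))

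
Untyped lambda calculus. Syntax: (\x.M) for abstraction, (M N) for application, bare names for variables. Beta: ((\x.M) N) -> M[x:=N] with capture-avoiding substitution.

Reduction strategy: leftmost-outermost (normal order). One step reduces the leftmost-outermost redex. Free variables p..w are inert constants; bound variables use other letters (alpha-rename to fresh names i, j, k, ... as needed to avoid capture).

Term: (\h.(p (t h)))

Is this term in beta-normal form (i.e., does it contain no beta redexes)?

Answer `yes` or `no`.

Answer: yes

Derivation:
Term: (\h.(p (t h)))
No beta redexes found.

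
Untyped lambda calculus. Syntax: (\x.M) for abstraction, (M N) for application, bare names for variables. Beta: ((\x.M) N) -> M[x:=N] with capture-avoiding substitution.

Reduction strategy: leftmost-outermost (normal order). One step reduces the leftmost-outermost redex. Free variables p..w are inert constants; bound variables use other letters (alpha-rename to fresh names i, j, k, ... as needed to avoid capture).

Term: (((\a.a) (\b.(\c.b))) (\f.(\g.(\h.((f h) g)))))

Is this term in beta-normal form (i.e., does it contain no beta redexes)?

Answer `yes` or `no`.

Answer: no

Derivation:
Term: (((\a.a) (\b.(\c.b))) (\f.(\g.(\h.((f h) g)))))
Found 1 beta redex(es).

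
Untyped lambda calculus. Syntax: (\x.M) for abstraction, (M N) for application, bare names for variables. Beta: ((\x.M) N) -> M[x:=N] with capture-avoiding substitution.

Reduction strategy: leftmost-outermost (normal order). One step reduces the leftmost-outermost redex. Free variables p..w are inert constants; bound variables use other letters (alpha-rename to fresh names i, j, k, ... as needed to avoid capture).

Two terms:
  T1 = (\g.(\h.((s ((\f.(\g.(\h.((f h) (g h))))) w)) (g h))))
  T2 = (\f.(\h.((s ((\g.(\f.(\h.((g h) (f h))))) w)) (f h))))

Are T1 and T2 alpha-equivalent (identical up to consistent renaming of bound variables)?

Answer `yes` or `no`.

Answer: yes

Derivation:
Term 1: (\g.(\h.((s ((\f.(\g.(\h.((f h) (g h))))) w)) (g h))))
Term 2: (\f.(\h.((s ((\g.(\f.(\h.((g h) (f h))))) w)) (f h))))
Alpha-equivalence: compare structure up to binder renaming.
Result: True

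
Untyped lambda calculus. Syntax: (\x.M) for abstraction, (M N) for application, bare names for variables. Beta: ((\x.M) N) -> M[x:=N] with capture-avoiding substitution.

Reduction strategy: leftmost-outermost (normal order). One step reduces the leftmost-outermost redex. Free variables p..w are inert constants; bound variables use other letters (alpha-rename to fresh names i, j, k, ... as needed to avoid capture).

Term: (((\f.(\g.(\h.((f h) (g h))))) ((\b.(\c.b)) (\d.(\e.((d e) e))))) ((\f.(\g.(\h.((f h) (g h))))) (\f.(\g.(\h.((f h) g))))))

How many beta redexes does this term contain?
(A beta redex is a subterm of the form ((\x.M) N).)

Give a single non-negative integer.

Answer: 3

Derivation:
Term: (((\f.(\g.(\h.((f h) (g h))))) ((\b.(\c.b)) (\d.(\e.((d e) e))))) ((\f.(\g.(\h.((f h) (g h))))) (\f.(\g.(\h.((f h) g))))))
  Redex: ((\f.(\g.(\h.((f h) (g h))))) ((\b.(\c.b)) (\d.(\e.((d e) e)))))
  Redex: ((\b.(\c.b)) (\d.(\e.((d e) e))))
  Redex: ((\f.(\g.(\h.((f h) (g h))))) (\f.(\g.(\h.((f h) g)))))
Total redexes: 3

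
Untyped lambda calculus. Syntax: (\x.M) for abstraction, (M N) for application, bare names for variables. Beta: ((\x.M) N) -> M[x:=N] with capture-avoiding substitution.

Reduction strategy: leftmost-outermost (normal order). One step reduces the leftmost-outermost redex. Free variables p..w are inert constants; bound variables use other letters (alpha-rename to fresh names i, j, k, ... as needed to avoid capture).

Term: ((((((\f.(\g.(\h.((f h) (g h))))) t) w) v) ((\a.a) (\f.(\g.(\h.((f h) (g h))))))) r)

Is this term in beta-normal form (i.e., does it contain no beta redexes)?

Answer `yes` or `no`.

Answer: no

Derivation:
Term: ((((((\f.(\g.(\h.((f h) (g h))))) t) w) v) ((\a.a) (\f.(\g.(\h.((f h) (g h))))))) r)
Found 2 beta redex(es).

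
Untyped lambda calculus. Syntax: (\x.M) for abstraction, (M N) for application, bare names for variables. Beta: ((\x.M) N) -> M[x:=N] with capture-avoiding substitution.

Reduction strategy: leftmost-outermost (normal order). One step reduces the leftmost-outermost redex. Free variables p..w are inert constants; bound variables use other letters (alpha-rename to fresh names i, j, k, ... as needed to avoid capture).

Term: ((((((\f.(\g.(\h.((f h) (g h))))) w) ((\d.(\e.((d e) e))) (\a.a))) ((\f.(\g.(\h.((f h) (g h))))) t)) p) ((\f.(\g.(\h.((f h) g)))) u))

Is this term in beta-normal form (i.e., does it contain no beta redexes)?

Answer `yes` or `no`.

Term: ((((((\f.(\g.(\h.((f h) (g h))))) w) ((\d.(\e.((d e) e))) (\a.a))) ((\f.(\g.(\h.((f h) (g h))))) t)) p) ((\f.(\g.(\h.((f h) g)))) u))
Found 4 beta redex(es).

Answer: no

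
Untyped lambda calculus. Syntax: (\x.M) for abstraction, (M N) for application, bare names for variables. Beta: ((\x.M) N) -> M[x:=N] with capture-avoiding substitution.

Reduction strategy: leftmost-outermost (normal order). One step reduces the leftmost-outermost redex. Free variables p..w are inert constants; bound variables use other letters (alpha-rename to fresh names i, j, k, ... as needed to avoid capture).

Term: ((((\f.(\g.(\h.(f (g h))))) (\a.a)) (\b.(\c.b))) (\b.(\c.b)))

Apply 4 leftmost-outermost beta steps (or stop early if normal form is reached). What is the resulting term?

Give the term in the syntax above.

Step 0: ((((\f.(\g.(\h.(f (g h))))) (\a.a)) (\b.(\c.b))) (\b.(\c.b)))
Step 1: (((\g.(\h.((\a.a) (g h)))) (\b.(\c.b))) (\b.(\c.b)))
Step 2: ((\h.((\a.a) ((\b.(\c.b)) h))) (\b.(\c.b)))
Step 3: ((\a.a) ((\b.(\c.b)) (\b.(\c.b))))
Step 4: ((\b.(\c.b)) (\b.(\c.b)))

Answer: ((\b.(\c.b)) (\b.(\c.b)))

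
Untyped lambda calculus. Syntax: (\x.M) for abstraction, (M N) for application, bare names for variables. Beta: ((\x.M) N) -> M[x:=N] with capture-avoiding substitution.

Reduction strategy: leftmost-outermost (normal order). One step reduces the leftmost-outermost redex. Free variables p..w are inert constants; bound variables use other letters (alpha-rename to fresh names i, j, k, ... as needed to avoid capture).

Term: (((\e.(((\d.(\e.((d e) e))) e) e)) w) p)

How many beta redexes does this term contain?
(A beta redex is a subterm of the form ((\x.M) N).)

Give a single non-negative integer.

Answer: 2

Derivation:
Term: (((\e.(((\d.(\e.((d e) e))) e) e)) w) p)
  Redex: ((\e.(((\d.(\e.((d e) e))) e) e)) w)
  Redex: ((\d.(\e.((d e) e))) e)
Total redexes: 2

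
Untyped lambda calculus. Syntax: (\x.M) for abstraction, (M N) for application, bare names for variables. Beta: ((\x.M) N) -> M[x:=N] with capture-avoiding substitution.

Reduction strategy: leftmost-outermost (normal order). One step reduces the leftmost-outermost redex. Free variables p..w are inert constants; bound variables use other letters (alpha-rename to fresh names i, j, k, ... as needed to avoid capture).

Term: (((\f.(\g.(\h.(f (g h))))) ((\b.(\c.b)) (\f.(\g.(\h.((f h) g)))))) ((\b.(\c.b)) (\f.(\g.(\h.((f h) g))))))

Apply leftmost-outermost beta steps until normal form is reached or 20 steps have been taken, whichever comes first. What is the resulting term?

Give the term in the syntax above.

Answer: (\h.(\f.(\g.(\h.((f h) g)))))

Derivation:
Step 0: (((\f.(\g.(\h.(f (g h))))) ((\b.(\c.b)) (\f.(\g.(\h.((f h) g)))))) ((\b.(\c.b)) (\f.(\g.(\h.((f h) g))))))
Step 1: ((\g.(\h.(((\b.(\c.b)) (\f.(\g.(\h.((f h) g))))) (g h)))) ((\b.(\c.b)) (\f.(\g.(\h.((f h) g))))))
Step 2: (\h.(((\b.(\c.b)) (\f.(\g.(\h.((f h) g))))) (((\b.(\c.b)) (\f.(\g.(\h.((f h) g))))) h)))
Step 3: (\h.((\c.(\f.(\g.(\h.((f h) g))))) (((\b.(\c.b)) (\f.(\g.(\h.((f h) g))))) h)))
Step 4: (\h.(\f.(\g.(\h.((f h) g)))))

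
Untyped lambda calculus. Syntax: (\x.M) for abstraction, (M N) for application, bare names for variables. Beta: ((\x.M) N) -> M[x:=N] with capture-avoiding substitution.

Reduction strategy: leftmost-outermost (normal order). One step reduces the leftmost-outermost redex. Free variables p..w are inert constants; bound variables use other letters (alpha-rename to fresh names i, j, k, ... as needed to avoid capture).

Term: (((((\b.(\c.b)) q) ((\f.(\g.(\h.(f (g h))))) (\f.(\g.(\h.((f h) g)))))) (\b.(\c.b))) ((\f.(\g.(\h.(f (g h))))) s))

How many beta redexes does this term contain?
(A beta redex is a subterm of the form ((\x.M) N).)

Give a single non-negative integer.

Answer: 3

Derivation:
Term: (((((\b.(\c.b)) q) ((\f.(\g.(\h.(f (g h))))) (\f.(\g.(\h.((f h) g)))))) (\b.(\c.b))) ((\f.(\g.(\h.(f (g h))))) s))
  Redex: ((\b.(\c.b)) q)
  Redex: ((\f.(\g.(\h.(f (g h))))) (\f.(\g.(\h.((f h) g)))))
  Redex: ((\f.(\g.(\h.(f (g h))))) s)
Total redexes: 3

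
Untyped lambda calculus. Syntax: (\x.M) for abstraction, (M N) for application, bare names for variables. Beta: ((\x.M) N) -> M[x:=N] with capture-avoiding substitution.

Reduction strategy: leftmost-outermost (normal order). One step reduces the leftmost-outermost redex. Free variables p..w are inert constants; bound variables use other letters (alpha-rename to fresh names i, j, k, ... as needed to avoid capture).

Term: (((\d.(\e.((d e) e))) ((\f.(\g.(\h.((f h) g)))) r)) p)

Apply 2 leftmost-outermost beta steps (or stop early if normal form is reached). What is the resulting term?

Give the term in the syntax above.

Step 0: (((\d.(\e.((d e) e))) ((\f.(\g.(\h.((f h) g)))) r)) p)
Step 1: ((\e.((((\f.(\g.(\h.((f h) g)))) r) e) e)) p)
Step 2: ((((\f.(\g.(\h.((f h) g)))) r) p) p)

Answer: ((((\f.(\g.(\h.((f h) g)))) r) p) p)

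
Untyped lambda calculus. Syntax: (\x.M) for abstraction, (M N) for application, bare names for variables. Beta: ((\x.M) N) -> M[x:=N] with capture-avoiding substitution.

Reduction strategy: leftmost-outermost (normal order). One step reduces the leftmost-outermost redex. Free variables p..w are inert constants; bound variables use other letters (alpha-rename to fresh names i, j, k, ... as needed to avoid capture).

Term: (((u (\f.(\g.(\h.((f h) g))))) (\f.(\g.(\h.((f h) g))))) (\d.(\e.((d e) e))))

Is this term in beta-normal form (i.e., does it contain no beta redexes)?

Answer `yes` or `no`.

Term: (((u (\f.(\g.(\h.((f h) g))))) (\f.(\g.(\h.((f h) g))))) (\d.(\e.((d e) e))))
No beta redexes found.

Answer: yes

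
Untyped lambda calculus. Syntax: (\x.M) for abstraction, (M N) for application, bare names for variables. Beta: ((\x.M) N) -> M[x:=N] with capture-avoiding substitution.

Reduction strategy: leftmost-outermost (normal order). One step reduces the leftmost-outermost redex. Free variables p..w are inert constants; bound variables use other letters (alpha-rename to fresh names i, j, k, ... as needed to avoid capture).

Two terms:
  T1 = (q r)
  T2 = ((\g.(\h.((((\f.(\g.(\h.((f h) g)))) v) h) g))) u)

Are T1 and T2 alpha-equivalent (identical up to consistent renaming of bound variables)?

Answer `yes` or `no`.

Answer: no

Derivation:
Term 1: (q r)
Term 2: ((\g.(\h.((((\f.(\g.(\h.((f h) g)))) v) h) g))) u)
Alpha-equivalence: compare structure up to binder renaming.
Result: False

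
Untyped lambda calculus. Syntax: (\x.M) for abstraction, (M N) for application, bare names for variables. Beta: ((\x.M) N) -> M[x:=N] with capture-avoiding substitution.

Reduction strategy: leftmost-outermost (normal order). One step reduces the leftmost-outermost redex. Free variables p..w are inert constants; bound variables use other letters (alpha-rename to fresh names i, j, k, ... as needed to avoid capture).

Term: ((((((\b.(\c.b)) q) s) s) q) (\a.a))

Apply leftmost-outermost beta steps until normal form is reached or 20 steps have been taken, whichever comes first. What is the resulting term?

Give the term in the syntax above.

Answer: (((q s) q) (\a.a))

Derivation:
Step 0: ((((((\b.(\c.b)) q) s) s) q) (\a.a))
Step 1: (((((\c.q) s) s) q) (\a.a))
Step 2: (((q s) q) (\a.a))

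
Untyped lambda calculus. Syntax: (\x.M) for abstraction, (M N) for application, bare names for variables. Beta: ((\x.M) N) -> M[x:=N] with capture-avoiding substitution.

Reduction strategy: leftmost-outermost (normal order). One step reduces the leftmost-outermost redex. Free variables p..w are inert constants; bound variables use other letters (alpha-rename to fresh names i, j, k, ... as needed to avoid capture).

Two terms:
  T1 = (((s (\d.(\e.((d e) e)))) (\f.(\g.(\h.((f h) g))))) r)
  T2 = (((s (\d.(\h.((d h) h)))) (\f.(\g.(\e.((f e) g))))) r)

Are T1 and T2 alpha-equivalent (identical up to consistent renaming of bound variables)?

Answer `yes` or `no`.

Answer: yes

Derivation:
Term 1: (((s (\d.(\e.((d e) e)))) (\f.(\g.(\h.((f h) g))))) r)
Term 2: (((s (\d.(\h.((d h) h)))) (\f.(\g.(\e.((f e) g))))) r)
Alpha-equivalence: compare structure up to binder renaming.
Result: True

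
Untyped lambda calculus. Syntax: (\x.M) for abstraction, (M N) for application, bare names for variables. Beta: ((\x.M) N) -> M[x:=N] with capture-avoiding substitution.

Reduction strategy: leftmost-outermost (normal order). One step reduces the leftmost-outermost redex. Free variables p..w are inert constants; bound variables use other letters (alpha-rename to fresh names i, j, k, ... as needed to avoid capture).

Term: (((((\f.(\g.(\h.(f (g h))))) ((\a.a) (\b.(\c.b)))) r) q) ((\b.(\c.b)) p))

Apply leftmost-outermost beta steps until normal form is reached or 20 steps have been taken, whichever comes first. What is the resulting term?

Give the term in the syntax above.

Step 0: (((((\f.(\g.(\h.(f (g h))))) ((\a.a) (\b.(\c.b)))) r) q) ((\b.(\c.b)) p))
Step 1: ((((\g.(\h.(((\a.a) (\b.(\c.b))) (g h)))) r) q) ((\b.(\c.b)) p))
Step 2: (((\h.(((\a.a) (\b.(\c.b))) (r h))) q) ((\b.(\c.b)) p))
Step 3: ((((\a.a) (\b.(\c.b))) (r q)) ((\b.(\c.b)) p))
Step 4: (((\b.(\c.b)) (r q)) ((\b.(\c.b)) p))
Step 5: ((\c.(r q)) ((\b.(\c.b)) p))
Step 6: (r q)

Answer: (r q)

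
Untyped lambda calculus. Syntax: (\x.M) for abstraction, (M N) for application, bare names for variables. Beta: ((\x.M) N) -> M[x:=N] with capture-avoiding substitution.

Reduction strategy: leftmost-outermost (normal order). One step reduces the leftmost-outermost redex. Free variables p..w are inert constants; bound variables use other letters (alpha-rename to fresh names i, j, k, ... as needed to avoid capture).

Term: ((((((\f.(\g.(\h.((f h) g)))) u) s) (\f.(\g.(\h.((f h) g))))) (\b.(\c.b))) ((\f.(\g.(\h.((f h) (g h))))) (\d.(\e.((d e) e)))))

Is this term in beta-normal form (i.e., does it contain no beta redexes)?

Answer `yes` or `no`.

Term: ((((((\f.(\g.(\h.((f h) g)))) u) s) (\f.(\g.(\h.((f h) g))))) (\b.(\c.b))) ((\f.(\g.(\h.((f h) (g h))))) (\d.(\e.((d e) e)))))
Found 2 beta redex(es).

Answer: no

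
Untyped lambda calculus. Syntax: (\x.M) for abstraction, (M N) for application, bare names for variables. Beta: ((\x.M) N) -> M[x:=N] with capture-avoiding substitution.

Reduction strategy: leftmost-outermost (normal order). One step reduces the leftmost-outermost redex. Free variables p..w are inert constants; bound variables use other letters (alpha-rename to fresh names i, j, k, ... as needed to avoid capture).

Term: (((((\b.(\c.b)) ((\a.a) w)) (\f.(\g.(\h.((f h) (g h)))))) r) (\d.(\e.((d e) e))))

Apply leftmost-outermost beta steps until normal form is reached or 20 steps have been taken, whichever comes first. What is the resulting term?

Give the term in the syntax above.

Step 0: (((((\b.(\c.b)) ((\a.a) w)) (\f.(\g.(\h.((f h) (g h)))))) r) (\d.(\e.((d e) e))))
Step 1: ((((\c.((\a.a) w)) (\f.(\g.(\h.((f h) (g h)))))) r) (\d.(\e.((d e) e))))
Step 2: ((((\a.a) w) r) (\d.(\e.((d e) e))))
Step 3: ((w r) (\d.(\e.((d e) e))))

Answer: ((w r) (\d.(\e.((d e) e))))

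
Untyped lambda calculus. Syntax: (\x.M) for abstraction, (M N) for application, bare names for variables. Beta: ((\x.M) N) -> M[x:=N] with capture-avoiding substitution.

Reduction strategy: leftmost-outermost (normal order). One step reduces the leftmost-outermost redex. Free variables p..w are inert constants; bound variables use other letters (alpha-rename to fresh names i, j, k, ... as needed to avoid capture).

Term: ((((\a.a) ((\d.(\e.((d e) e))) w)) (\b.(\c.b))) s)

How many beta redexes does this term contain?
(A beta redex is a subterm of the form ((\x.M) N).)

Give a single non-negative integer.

Answer: 2

Derivation:
Term: ((((\a.a) ((\d.(\e.((d e) e))) w)) (\b.(\c.b))) s)
  Redex: ((\a.a) ((\d.(\e.((d e) e))) w))
  Redex: ((\d.(\e.((d e) e))) w)
Total redexes: 2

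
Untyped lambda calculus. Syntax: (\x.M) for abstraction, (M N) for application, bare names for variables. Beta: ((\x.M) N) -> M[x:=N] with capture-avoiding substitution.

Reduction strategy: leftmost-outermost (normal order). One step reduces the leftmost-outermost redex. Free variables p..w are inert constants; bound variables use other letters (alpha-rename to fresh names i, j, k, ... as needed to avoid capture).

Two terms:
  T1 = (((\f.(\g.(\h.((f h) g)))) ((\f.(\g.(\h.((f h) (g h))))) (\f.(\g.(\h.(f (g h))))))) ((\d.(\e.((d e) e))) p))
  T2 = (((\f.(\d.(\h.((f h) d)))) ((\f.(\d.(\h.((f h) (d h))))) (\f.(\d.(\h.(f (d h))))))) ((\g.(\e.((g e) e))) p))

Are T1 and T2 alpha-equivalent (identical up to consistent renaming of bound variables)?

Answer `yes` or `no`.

Term 1: (((\f.(\g.(\h.((f h) g)))) ((\f.(\g.(\h.((f h) (g h))))) (\f.(\g.(\h.(f (g h))))))) ((\d.(\e.((d e) e))) p))
Term 2: (((\f.(\d.(\h.((f h) d)))) ((\f.(\d.(\h.((f h) (d h))))) (\f.(\d.(\h.(f (d h))))))) ((\g.(\e.((g e) e))) p))
Alpha-equivalence: compare structure up to binder renaming.
Result: True

Answer: yes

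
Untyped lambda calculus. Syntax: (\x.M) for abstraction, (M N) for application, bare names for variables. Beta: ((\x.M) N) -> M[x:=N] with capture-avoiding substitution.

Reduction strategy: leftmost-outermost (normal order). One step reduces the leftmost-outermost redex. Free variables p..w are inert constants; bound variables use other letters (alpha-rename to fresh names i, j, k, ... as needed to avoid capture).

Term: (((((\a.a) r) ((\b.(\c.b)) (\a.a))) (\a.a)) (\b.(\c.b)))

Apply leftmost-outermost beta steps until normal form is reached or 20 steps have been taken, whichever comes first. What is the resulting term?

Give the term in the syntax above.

Answer: (((r (\c.(\a.a))) (\a.a)) (\b.(\c.b)))

Derivation:
Step 0: (((((\a.a) r) ((\b.(\c.b)) (\a.a))) (\a.a)) (\b.(\c.b)))
Step 1: (((r ((\b.(\c.b)) (\a.a))) (\a.a)) (\b.(\c.b)))
Step 2: (((r (\c.(\a.a))) (\a.a)) (\b.(\c.b)))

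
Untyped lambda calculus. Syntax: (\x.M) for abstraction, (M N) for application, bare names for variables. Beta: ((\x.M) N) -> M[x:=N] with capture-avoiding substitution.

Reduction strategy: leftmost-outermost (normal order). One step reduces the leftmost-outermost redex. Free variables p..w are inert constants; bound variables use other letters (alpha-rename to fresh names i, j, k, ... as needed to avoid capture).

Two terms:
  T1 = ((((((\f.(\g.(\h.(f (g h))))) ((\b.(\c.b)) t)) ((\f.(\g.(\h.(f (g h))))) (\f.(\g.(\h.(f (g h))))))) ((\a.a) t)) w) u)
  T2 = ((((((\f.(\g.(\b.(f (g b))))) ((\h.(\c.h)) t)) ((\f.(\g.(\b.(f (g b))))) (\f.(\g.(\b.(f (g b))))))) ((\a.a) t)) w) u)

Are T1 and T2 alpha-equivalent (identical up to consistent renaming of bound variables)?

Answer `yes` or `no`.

Term 1: ((((((\f.(\g.(\h.(f (g h))))) ((\b.(\c.b)) t)) ((\f.(\g.(\h.(f (g h))))) (\f.(\g.(\h.(f (g h))))))) ((\a.a) t)) w) u)
Term 2: ((((((\f.(\g.(\b.(f (g b))))) ((\h.(\c.h)) t)) ((\f.(\g.(\b.(f (g b))))) (\f.(\g.(\b.(f (g b))))))) ((\a.a) t)) w) u)
Alpha-equivalence: compare structure up to binder renaming.
Result: True

Answer: yes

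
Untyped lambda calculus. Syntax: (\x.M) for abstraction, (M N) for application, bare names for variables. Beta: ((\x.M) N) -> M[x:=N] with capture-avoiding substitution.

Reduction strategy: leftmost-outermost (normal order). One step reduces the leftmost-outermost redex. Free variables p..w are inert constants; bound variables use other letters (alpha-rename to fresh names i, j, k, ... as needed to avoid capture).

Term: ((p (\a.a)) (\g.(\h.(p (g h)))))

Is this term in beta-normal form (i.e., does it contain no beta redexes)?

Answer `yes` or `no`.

Answer: yes

Derivation:
Term: ((p (\a.a)) (\g.(\h.(p (g h)))))
No beta redexes found.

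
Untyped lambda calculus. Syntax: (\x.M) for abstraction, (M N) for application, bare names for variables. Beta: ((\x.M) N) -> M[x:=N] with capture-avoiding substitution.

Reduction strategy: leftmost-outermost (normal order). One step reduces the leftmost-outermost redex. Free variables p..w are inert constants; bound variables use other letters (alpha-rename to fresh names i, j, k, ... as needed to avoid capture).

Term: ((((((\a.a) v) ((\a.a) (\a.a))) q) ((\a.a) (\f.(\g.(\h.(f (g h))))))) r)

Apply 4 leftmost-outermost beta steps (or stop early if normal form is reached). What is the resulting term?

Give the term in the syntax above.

Answer: ((((v (\a.a)) q) (\f.(\g.(\h.(f (g h)))))) r)

Derivation:
Step 0: ((((((\a.a) v) ((\a.a) (\a.a))) q) ((\a.a) (\f.(\g.(\h.(f (g h))))))) r)
Step 1: ((((v ((\a.a) (\a.a))) q) ((\a.a) (\f.(\g.(\h.(f (g h))))))) r)
Step 2: ((((v (\a.a)) q) ((\a.a) (\f.(\g.(\h.(f (g h))))))) r)
Step 3: ((((v (\a.a)) q) (\f.(\g.(\h.(f (g h)))))) r)
Step 4: (normal form reached)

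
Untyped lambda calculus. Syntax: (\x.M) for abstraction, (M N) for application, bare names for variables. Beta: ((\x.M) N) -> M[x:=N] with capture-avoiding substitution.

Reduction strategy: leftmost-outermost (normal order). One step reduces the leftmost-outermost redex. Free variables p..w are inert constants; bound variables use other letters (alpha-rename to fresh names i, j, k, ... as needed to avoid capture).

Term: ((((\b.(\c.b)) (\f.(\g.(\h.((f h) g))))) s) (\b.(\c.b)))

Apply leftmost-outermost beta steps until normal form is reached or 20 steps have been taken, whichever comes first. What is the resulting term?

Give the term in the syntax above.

Step 0: ((((\b.(\c.b)) (\f.(\g.(\h.((f h) g))))) s) (\b.(\c.b)))
Step 1: (((\c.(\f.(\g.(\h.((f h) g))))) s) (\b.(\c.b)))
Step 2: ((\f.(\g.(\h.((f h) g)))) (\b.(\c.b)))
Step 3: (\g.(\h.(((\b.(\c.b)) h) g)))
Step 4: (\g.(\h.((\c.h) g)))
Step 5: (\g.(\h.h))

Answer: (\g.(\h.h))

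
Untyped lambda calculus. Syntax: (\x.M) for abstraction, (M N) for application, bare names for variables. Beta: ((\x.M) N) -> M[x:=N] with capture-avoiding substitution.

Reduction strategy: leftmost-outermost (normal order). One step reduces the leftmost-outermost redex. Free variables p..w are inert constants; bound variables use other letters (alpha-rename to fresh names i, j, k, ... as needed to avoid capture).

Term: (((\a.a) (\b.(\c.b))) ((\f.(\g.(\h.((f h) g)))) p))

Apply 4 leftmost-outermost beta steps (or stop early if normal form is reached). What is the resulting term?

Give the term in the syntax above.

Answer: (\c.(\g.(\h.((p h) g))))

Derivation:
Step 0: (((\a.a) (\b.(\c.b))) ((\f.(\g.(\h.((f h) g)))) p))
Step 1: ((\b.(\c.b)) ((\f.(\g.(\h.((f h) g)))) p))
Step 2: (\c.((\f.(\g.(\h.((f h) g)))) p))
Step 3: (\c.(\g.(\h.((p h) g))))
Step 4: (normal form reached)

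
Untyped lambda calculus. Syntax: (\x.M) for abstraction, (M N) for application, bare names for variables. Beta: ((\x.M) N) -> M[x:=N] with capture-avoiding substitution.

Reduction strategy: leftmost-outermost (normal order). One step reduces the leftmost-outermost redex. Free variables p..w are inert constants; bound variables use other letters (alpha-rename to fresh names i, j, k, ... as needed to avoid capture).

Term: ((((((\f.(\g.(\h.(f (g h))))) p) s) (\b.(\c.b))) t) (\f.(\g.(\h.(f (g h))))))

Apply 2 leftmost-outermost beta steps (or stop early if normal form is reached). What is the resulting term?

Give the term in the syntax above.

Step 0: ((((((\f.(\g.(\h.(f (g h))))) p) s) (\b.(\c.b))) t) (\f.(\g.(\h.(f (g h))))))
Step 1: (((((\g.(\h.(p (g h)))) s) (\b.(\c.b))) t) (\f.(\g.(\h.(f (g h))))))
Step 2: ((((\h.(p (s h))) (\b.(\c.b))) t) (\f.(\g.(\h.(f (g h))))))

Answer: ((((\h.(p (s h))) (\b.(\c.b))) t) (\f.(\g.(\h.(f (g h))))))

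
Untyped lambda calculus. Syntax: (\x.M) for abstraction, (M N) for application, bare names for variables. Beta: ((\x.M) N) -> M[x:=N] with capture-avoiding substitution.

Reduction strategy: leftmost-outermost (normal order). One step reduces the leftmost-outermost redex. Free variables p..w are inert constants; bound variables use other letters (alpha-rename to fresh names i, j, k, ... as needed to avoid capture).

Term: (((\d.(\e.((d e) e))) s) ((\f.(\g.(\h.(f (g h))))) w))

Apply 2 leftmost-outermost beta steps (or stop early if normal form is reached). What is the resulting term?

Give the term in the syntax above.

Step 0: (((\d.(\e.((d e) e))) s) ((\f.(\g.(\h.(f (g h))))) w))
Step 1: ((\e.((s e) e)) ((\f.(\g.(\h.(f (g h))))) w))
Step 2: ((s ((\f.(\g.(\h.(f (g h))))) w)) ((\f.(\g.(\h.(f (g h))))) w))

Answer: ((s ((\f.(\g.(\h.(f (g h))))) w)) ((\f.(\g.(\h.(f (g h))))) w))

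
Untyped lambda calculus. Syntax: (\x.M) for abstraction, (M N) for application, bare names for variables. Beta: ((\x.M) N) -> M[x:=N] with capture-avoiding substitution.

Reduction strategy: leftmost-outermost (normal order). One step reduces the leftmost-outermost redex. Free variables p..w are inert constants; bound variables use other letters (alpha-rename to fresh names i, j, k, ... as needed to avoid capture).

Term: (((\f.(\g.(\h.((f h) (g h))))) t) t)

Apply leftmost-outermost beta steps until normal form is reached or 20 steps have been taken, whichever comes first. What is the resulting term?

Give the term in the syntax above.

Answer: (\h.((t h) (t h)))

Derivation:
Step 0: (((\f.(\g.(\h.((f h) (g h))))) t) t)
Step 1: ((\g.(\h.((t h) (g h)))) t)
Step 2: (\h.((t h) (t h)))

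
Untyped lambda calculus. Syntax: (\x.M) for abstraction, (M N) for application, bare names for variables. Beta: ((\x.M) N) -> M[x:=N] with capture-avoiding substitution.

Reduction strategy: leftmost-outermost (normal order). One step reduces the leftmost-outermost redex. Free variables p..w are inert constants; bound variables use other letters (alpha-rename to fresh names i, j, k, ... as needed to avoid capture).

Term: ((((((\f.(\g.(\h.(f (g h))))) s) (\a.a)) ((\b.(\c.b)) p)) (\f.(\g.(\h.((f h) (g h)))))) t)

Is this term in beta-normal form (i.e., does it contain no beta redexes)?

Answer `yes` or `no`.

Term: ((((((\f.(\g.(\h.(f (g h))))) s) (\a.a)) ((\b.(\c.b)) p)) (\f.(\g.(\h.((f h) (g h)))))) t)
Found 2 beta redex(es).

Answer: no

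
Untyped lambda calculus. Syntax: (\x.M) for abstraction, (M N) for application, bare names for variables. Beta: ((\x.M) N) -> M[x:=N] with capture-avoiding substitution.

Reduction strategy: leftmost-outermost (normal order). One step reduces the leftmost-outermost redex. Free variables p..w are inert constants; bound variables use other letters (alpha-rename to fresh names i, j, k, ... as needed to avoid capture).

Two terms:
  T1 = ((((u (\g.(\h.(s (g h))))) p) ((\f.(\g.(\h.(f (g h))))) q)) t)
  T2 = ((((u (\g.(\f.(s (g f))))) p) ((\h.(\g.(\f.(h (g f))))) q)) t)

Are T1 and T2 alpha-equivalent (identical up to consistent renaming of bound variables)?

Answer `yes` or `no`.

Answer: yes

Derivation:
Term 1: ((((u (\g.(\h.(s (g h))))) p) ((\f.(\g.(\h.(f (g h))))) q)) t)
Term 2: ((((u (\g.(\f.(s (g f))))) p) ((\h.(\g.(\f.(h (g f))))) q)) t)
Alpha-equivalence: compare structure up to binder renaming.
Result: True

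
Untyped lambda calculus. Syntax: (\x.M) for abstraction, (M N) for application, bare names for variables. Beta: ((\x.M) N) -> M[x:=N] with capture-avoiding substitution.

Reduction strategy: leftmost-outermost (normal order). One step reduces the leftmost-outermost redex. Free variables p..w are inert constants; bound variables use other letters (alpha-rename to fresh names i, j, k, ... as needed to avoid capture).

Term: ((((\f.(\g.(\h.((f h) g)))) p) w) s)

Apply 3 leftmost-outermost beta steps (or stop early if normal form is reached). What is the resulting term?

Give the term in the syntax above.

Answer: ((p s) w)

Derivation:
Step 0: ((((\f.(\g.(\h.((f h) g)))) p) w) s)
Step 1: (((\g.(\h.((p h) g))) w) s)
Step 2: ((\h.((p h) w)) s)
Step 3: ((p s) w)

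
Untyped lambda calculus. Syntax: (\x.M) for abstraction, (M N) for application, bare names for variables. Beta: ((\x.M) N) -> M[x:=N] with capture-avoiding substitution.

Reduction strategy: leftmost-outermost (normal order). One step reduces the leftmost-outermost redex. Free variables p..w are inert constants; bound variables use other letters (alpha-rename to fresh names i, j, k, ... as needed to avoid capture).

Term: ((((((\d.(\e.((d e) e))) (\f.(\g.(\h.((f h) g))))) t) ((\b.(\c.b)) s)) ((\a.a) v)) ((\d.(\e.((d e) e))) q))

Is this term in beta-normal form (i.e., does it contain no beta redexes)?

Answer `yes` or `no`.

Answer: no

Derivation:
Term: ((((((\d.(\e.((d e) e))) (\f.(\g.(\h.((f h) g))))) t) ((\b.(\c.b)) s)) ((\a.a) v)) ((\d.(\e.((d e) e))) q))
Found 4 beta redex(es).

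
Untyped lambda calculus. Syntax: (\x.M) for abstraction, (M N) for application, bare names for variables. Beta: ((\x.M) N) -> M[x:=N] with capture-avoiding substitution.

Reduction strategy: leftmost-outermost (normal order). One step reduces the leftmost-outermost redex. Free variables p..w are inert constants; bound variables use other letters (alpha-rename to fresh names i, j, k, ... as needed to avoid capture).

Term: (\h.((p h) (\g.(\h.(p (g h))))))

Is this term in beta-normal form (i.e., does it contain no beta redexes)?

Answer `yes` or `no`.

Answer: yes

Derivation:
Term: (\h.((p h) (\g.(\h.(p (g h))))))
No beta redexes found.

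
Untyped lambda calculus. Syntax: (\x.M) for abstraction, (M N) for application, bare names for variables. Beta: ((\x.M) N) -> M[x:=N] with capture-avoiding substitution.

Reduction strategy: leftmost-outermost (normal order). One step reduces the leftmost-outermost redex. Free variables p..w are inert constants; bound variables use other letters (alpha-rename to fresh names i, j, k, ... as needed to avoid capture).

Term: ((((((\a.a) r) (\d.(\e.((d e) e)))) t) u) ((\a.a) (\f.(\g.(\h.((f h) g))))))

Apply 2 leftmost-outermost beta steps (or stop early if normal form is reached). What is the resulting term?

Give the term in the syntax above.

Step 0: ((((((\a.a) r) (\d.(\e.((d e) e)))) t) u) ((\a.a) (\f.(\g.(\h.((f h) g))))))
Step 1: ((((r (\d.(\e.((d e) e)))) t) u) ((\a.a) (\f.(\g.(\h.((f h) g))))))
Step 2: ((((r (\d.(\e.((d e) e)))) t) u) (\f.(\g.(\h.((f h) g)))))

Answer: ((((r (\d.(\e.((d e) e)))) t) u) (\f.(\g.(\h.((f h) g)))))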